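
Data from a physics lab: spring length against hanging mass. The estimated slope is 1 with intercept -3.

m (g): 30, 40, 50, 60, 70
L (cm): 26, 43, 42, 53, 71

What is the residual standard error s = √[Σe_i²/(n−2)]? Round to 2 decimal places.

m=30: ŷ = -3 + 30 = 27; e = 26 − 27 = -1
m=40: ŷ = -3 + 40 = 37; e = 43 − 37 = 6
m=50: ŷ = -3 + 50 = 47; e = 42 − 47 = -5
m=60: ŷ = -3 + 60 = 57; e = 53 − 57 = -4
m=70: ŷ = -3 + 70 = 67; e = 71 − 67 = 4
SSE = 1 + 36 + 25 + 16 + 16 = 94
s = √(94/3) = √31.3333 ≈ 5.60

s = 5.60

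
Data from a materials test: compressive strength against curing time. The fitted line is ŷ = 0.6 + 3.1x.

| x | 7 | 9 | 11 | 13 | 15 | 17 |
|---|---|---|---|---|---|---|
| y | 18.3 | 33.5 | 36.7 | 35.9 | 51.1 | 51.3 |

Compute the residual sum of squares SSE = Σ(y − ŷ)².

x=7: ŷ = 0.6 + 3.1·7 = 22.3; r = 18.3 − 22.3 = -4
x=9: ŷ = 0.6 + 3.1·9 = 28.5; r = 33.5 − 28.5 = 5
x=11: ŷ = 0.6 + 3.1·11 = 34.7; r = 36.7 − 34.7 = 2
x=13: ŷ = 0.6 + 3.1·13 = 40.9; r = 35.9 − 40.9 = -5
x=15: ŷ = 0.6 + 3.1·15 = 47.1; r = 51.1 − 47.1 = 4
x=17: ŷ = 0.6 + 3.1·17 = 53.3; r = 51.3 − 53.3 = -2
SSE = 16 + 25 + 4 + 25 + 16 + 4 = 90

SSE = 90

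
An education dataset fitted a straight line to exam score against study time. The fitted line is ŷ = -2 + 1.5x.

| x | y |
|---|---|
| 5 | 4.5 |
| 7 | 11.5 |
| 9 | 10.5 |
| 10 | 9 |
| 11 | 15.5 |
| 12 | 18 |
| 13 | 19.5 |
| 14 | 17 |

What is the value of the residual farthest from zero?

e = -4

x=5: ŷ = -2 + 1.5·5 = 5.5; e = 4.5 − 5.5 = -1
x=7: ŷ = -2 + 1.5·7 = 8.5; e = 11.5 − 8.5 = 3
x=9: ŷ = -2 + 1.5·9 = 11.5; e = 10.5 − 11.5 = -1
x=10: ŷ = -2 + 1.5·10 = 13; e = 9 − 13 = -4
x=11: ŷ = -2 + 1.5·11 = 14.5; e = 15.5 − 14.5 = 1
x=12: ŷ = -2 + 1.5·12 = 16; e = 18 − 16 = 2
x=13: ŷ = -2 + 1.5·13 = 17.5; e = 19.5 − 17.5 = 2
x=14: ŷ = -2 + 1.5·14 = 19; e = 17 − 19 = -2
Largest |e| is 4 at x = 10, residual -4.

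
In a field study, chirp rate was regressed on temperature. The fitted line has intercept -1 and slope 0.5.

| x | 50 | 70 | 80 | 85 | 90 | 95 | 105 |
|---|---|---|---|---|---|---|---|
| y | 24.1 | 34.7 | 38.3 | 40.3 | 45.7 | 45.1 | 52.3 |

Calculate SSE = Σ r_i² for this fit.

SSE = 7.92

x=50: ŷ = -1 + 0.5·50 = 24; r = 24.1 − 24 = 0.1
x=70: ŷ = -1 + 0.5·70 = 34; r = 34.7 − 34 = 0.7
x=80: ŷ = -1 + 0.5·80 = 39; r = 38.3 − 39 = -0.7
x=85: ŷ = -1 + 0.5·85 = 41.5; r = 40.3 − 41.5 = -1.2
x=90: ŷ = -1 + 0.5·90 = 44; r = 45.7 − 44 = 1.7
x=95: ŷ = -1 + 0.5·95 = 46.5; r = 45.1 − 46.5 = -1.4
x=105: ŷ = -1 + 0.5·105 = 51.5; r = 52.3 − 51.5 = 0.8
SSE = 0.01 + 0.49 + 0.49 + 1.44 + 2.89 + 1.96 + 0.64 = 7.92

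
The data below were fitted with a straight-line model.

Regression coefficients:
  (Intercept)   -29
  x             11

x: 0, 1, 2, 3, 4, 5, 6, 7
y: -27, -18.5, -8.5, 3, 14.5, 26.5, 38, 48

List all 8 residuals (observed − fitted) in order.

x=0: ŷ = -29 + 11·0 = -29; e = -27 − (-29) = 2
x=1: ŷ = -29 + 11·1 = -18; e = -18.5 − (-18) = -0.5
x=2: ŷ = -29 + 11·2 = -7; e = -8.5 − (-7) = -1.5
x=3: ŷ = -29 + 11·3 = 4; e = 3 − 4 = -1
x=4: ŷ = -29 + 11·4 = 15; e = 14.5 − 15 = -0.5
x=5: ŷ = -29 + 11·5 = 26; e = 26.5 − 26 = 0.5
x=6: ŷ = -29 + 11·6 = 37; e = 38 − 37 = 1
x=7: ŷ = -29 + 11·7 = 48; e = 48 − 48 = 0

2, -0.5, -1.5, -1, -0.5, 0.5, 1, 0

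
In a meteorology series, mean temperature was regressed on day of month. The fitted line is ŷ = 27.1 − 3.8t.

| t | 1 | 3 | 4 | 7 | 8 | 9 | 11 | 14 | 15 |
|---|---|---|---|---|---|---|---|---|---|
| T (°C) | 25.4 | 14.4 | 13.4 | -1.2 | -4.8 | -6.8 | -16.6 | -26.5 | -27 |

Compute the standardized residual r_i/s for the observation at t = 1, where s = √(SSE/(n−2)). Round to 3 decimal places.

1.095

t=1: ŷ = 27.1 − 3.8·1 = 23.3; r = 25.4 − 23.3 = 2.1
t=3: ŷ = 27.1 − 3.8·3 = 15.7; r = 14.4 − 15.7 = -1.3
t=4: ŷ = 27.1 − 3.8·4 = 11.9; r = 13.4 − 11.9 = 1.5
t=7: ŷ = 27.1 − 3.8·7 = 0.5; r = -1.2 − 0.5 = -1.7
t=8: ŷ = 27.1 − 3.8·8 = -3.3; r = -4.8 − (-3.3) = -1.5
t=9: ŷ = 27.1 − 3.8·9 = -7.1; r = -6.8 − (-7.1) = 0.3
t=11: ŷ = 27.1 − 3.8·11 = -14.7; r = -16.6 − (-14.7) = -1.9
t=14: ŷ = 27.1 − 3.8·14 = -26.1; r = -26.5 − (-26.1) = -0.4
t=15: ŷ = 27.1 − 3.8·15 = -29.9; r = -27 − (-29.9) = 2.9
SSE = 4.41 + 1.69 + 2.25 + 2.89 + 2.25 + 0.09 + 3.61 + 0.16 + 8.41 = 25.76
s = √(25.76/7) = 1.91833
r/s = 2.1 / 1.91833 = 1.095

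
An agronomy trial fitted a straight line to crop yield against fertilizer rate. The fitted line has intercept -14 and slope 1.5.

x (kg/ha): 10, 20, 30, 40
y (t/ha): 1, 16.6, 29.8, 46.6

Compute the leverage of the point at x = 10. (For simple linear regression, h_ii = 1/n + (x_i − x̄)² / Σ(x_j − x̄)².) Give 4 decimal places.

x̄ = (10 + 20 + 30 + 40)/4 = 25
Σ(x − x̄)² = 225 + 25 + 25 + 225 = 500
h = 1/4 + (-15)²/500 = 0.25 + 0.45 = 0.7000

h = 0.7000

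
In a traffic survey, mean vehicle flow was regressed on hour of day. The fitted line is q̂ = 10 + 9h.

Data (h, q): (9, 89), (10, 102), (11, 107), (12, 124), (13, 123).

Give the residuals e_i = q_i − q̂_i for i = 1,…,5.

-2, 2, -2, 6, -4

h=9: q̂ = 10 + 9·9 = 91; e = 89 − 91 = -2
h=10: q̂ = 10 + 9·10 = 100; e = 102 − 100 = 2
h=11: q̂ = 10 + 9·11 = 109; e = 107 − 109 = -2
h=12: q̂ = 10 + 9·12 = 118; e = 124 − 118 = 6
h=13: q̂ = 10 + 9·13 = 127; e = 123 − 127 = -4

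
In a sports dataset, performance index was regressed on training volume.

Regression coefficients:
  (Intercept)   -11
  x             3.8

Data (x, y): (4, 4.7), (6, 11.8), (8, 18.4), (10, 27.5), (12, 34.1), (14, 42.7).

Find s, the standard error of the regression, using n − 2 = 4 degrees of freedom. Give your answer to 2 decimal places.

s = 0.71

x=4: ŷ = -11 + 3.8·4 = 4.2; e = 4.7 − 4.2 = 0.5
x=6: ŷ = -11 + 3.8·6 = 11.8; e = 11.8 − 11.8 = 0
x=8: ŷ = -11 + 3.8·8 = 19.4; e = 18.4 − 19.4 = -1
x=10: ŷ = -11 + 3.8·10 = 27; e = 27.5 − 27 = 0.5
x=12: ŷ = -11 + 3.8·12 = 34.6; e = 34.1 − 34.6 = -0.5
x=14: ŷ = -11 + 3.8·14 = 42.2; e = 42.7 − 42.2 = 0.5
SSE = 0.25 + 0 + 1 + 0.25 + 0.25 + 0.25 = 2
s = √(2/4) = √0.5 ≈ 0.71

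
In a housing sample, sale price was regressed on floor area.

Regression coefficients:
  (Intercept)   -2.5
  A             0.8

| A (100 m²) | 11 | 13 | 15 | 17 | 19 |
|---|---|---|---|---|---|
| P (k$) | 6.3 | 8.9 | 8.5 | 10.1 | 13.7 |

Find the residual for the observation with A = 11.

r = 0

P̂ = -2.5 + 0.8·11 = 6.3
r = 6.3 − 6.3 = 0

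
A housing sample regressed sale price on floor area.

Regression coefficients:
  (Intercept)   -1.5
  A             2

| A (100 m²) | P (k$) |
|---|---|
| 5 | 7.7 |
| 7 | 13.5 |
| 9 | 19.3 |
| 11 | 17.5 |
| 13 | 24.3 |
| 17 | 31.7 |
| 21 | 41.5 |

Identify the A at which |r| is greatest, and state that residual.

A=5: P̂ = -1.5 + 2·5 = 8.5; r = 7.7 − 8.5 = -0.8
A=7: P̂ = -1.5 + 2·7 = 12.5; r = 13.5 − 12.5 = 1
A=9: P̂ = -1.5 + 2·9 = 16.5; r = 19.3 − 16.5 = 2.8
A=11: P̂ = -1.5 + 2·11 = 20.5; r = 17.5 − 20.5 = -3
A=13: P̂ = -1.5 + 2·13 = 24.5; r = 24.3 − 24.5 = -0.2
A=17: P̂ = -1.5 + 2·17 = 32.5; r = 31.7 − 32.5 = -0.8
A=21: P̂ = -1.5 + 2·21 = 40.5; r = 41.5 − 40.5 = 1
Largest |r| is 3 at A = 11, residual -3.

A = 11, r = -3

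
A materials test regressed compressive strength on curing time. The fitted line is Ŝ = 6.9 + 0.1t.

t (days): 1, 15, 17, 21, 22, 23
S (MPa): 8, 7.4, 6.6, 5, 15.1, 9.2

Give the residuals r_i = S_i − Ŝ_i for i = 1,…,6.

t=1: Ŝ = 6.9 + 0.1·1 = 7; r = 8 − 7 = 1
t=15: Ŝ = 6.9 + 0.1·15 = 8.4; r = 7.4 − 8.4 = -1
t=17: Ŝ = 6.9 + 0.1·17 = 8.6; r = 6.6 − 8.6 = -2
t=21: Ŝ = 6.9 + 0.1·21 = 9; r = 5 − 9 = -4
t=22: Ŝ = 6.9 + 0.1·22 = 9.1; r = 15.1 − 9.1 = 6
t=23: Ŝ = 6.9 + 0.1·23 = 9.2; r = 9.2 − 9.2 = 0

1, -1, -2, -4, 6, 0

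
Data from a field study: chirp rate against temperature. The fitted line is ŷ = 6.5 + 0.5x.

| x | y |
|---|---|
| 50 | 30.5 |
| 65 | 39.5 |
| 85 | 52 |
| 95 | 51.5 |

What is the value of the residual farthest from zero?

x=50: ŷ = 6.5 + 0.5·50 = 31.5; r = 30.5 − 31.5 = -1
x=65: ŷ = 6.5 + 0.5·65 = 39; r = 39.5 − 39 = 0.5
x=85: ŷ = 6.5 + 0.5·85 = 49; r = 52 − 49 = 3
x=95: ŷ = 6.5 + 0.5·95 = 54; r = 51.5 − 54 = -2.5
Largest |r| is 3 at x = 85, residual 3.

r = 3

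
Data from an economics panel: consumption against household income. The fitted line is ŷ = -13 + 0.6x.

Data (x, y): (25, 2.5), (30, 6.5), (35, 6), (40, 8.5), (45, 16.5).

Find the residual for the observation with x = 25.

ŷ = -13 + 0.6·25 = 2
e = 2.5 − 2 = 0.5

e = 0.5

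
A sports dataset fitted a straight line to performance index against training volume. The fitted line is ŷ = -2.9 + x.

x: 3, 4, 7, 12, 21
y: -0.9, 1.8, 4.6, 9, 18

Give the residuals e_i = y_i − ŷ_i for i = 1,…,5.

x=3: ŷ = -2.9 + 3 = 0.1; e = -0.9 − 0.1 = -1
x=4: ŷ = -2.9 + 4 = 1.1; e = 1.8 − 1.1 = 0.7
x=7: ŷ = -2.9 + 7 = 4.1; e = 4.6 − 4.1 = 0.5
x=12: ŷ = -2.9 + 12 = 9.1; e = 9 − 9.1 = -0.1
x=21: ŷ = -2.9 + 21 = 18.1; e = 18 − 18.1 = -0.1

-1, 0.7, 0.5, -0.1, -0.1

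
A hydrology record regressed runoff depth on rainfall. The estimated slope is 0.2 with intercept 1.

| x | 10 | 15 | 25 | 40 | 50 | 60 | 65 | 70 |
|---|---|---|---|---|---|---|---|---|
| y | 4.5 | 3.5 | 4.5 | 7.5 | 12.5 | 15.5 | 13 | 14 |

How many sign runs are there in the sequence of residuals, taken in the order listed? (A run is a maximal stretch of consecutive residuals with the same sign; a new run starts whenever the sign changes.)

4 runs

x=10: ŷ = 1 + 0.2·10 = 3; r = 4.5 − 3 = 1.5
x=15: ŷ = 1 + 0.2·15 = 4; r = 3.5 − 4 = -0.5
x=25: ŷ = 1 + 0.2·25 = 6; r = 4.5 − 6 = -1.5
x=40: ŷ = 1 + 0.2·40 = 9; r = 7.5 − 9 = -1.5
x=50: ŷ = 1 + 0.2·50 = 11; r = 12.5 − 11 = 1.5
x=60: ŷ = 1 + 0.2·60 = 13; r = 15.5 − 13 = 2.5
x=65: ŷ = 1 + 0.2·65 = 14; r = 13 − 14 = -1
x=70: ŷ = 1 + 0.2·70 = 15; r = 14 − 15 = -1
Signs: + − − − + + − −
Runs: +×1, −×3, +×2, −×2 → 4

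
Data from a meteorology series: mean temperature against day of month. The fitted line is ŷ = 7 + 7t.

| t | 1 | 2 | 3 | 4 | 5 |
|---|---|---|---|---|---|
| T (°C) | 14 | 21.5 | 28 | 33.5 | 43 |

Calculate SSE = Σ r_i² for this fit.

SSE = 3.5

t=1: ŷ = 7 + 7·1 = 14; r = 14 − 14 = 0
t=2: ŷ = 7 + 7·2 = 21; r = 21.5 − 21 = 0.5
t=3: ŷ = 7 + 7·3 = 28; r = 28 − 28 = 0
t=4: ŷ = 7 + 7·4 = 35; r = 33.5 − 35 = -1.5
t=5: ŷ = 7 + 7·5 = 42; r = 43 − 42 = 1
SSE = 0 + 0.25 + 0 + 2.25 + 1 = 3.5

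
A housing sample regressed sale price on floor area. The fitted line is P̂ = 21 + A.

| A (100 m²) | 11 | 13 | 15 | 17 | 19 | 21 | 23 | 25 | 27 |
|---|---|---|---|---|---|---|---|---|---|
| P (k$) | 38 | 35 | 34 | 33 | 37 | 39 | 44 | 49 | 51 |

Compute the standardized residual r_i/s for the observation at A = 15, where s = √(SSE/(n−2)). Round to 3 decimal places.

A=11: P̂ = 21 + 11 = 32; r = 38 − 32 = 6
A=13: P̂ = 21 + 13 = 34; r = 35 − 34 = 1
A=15: P̂ = 21 + 15 = 36; r = 34 − 36 = -2
A=17: P̂ = 21 + 17 = 38; r = 33 − 38 = -5
A=19: P̂ = 21 + 19 = 40; r = 37 − 40 = -3
A=21: P̂ = 21 + 21 = 42; r = 39 − 42 = -3
A=23: P̂ = 21 + 23 = 44; r = 44 − 44 = 0
A=25: P̂ = 21 + 25 = 46; r = 49 − 46 = 3
A=27: P̂ = 21 + 27 = 48; r = 51 − 48 = 3
SSE = 36 + 1 + 4 + 25 + 9 + 9 + 0 + 9 + 9 = 102
s = √(102/7) = 3.81725
r/s = -2 / 3.81725 = -0.524

-0.524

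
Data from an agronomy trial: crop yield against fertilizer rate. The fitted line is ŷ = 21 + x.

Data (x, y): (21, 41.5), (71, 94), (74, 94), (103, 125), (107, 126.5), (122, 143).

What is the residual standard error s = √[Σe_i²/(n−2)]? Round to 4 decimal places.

s = 1.4577

x=21: ŷ = 21 + 21 = 42; e = 41.5 − 42 = -0.5
x=71: ŷ = 21 + 71 = 92; e = 94 − 92 = 2
x=74: ŷ = 21 + 74 = 95; e = 94 − 95 = -1
x=103: ŷ = 21 + 103 = 124; e = 125 − 124 = 1
x=107: ŷ = 21 + 107 = 128; e = 126.5 − 128 = -1.5
x=122: ŷ = 21 + 122 = 143; e = 143 − 143 = 0
SSE = 0.25 + 4 + 1 + 1 + 2.25 + 0 = 8.5
s = √(8.5/4) = √2.125 ≈ 1.4577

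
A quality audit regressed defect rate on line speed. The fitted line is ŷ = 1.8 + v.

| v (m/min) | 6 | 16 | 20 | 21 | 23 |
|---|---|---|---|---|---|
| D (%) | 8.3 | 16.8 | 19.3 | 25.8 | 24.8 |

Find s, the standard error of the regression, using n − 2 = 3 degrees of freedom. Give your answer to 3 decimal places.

s = 2.345

v=6: ŷ = 1.8 + 6 = 7.8; e = 8.3 − 7.8 = 0.5
v=16: ŷ = 1.8 + 16 = 17.8; e = 16.8 − 17.8 = -1
v=20: ŷ = 1.8 + 20 = 21.8; e = 19.3 − 21.8 = -2.5
v=21: ŷ = 1.8 + 21 = 22.8; e = 25.8 − 22.8 = 3
v=23: ŷ = 1.8 + 23 = 24.8; e = 24.8 − 24.8 = 0
SSE = 0.25 + 1 + 6.25 + 9 + 0 = 16.5
s = √(16.5/3) = √5.5 ≈ 2.345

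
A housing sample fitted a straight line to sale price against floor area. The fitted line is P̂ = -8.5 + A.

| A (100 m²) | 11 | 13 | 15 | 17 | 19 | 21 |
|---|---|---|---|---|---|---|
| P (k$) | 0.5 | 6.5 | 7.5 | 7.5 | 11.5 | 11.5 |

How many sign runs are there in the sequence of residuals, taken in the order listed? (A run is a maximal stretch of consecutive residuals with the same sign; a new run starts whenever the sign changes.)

5 runs

A=11: P̂ = -8.5 + 11 = 2.5; e = 0.5 − 2.5 = -2
A=13: P̂ = -8.5 + 13 = 4.5; e = 6.5 − 4.5 = 2
A=15: P̂ = -8.5 + 15 = 6.5; e = 7.5 − 6.5 = 1
A=17: P̂ = -8.5 + 17 = 8.5; e = 7.5 − 8.5 = -1
A=19: P̂ = -8.5 + 19 = 10.5; e = 11.5 − 10.5 = 1
A=21: P̂ = -8.5 + 21 = 12.5; e = 11.5 − 12.5 = -1
Signs: − + + − + −
Runs: −×1, +×2, −×1, +×1, −×1 → 5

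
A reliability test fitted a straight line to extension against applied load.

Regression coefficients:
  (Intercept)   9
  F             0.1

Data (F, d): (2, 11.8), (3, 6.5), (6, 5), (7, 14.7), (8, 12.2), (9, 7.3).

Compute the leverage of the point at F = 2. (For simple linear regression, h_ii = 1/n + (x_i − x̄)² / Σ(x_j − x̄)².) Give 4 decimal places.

F̄ = (2 + 3 + 6 + 7 + 8 + 9)/6 = 5.83333
Σ(F − F̄)² = 14.6944 + 8.02778 + 0.0277778 + 1.36111 + 4.69444 + 10.0278 = 38.8333
h = 1/6 + (-3.83333)²/38.8333 = 0.166667 + 0.378398 = 0.5451

h = 0.5451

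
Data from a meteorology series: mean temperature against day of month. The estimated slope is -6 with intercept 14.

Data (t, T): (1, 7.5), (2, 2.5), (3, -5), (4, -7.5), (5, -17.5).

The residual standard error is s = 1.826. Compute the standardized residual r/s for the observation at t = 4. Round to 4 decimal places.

ŷ = 14 − 6·4 = -10
r = -7.5 − (-10) = 2.5
r/s = 2.5 / 1.826 = 1.3691

1.3691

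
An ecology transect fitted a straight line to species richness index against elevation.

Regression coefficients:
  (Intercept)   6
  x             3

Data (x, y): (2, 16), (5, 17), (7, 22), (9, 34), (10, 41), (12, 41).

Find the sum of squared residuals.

x=2: ŷ = 6 + 3·2 = 12; r = 16 − 12 = 4
x=5: ŷ = 6 + 3·5 = 21; r = 17 − 21 = -4
x=7: ŷ = 6 + 3·7 = 27; r = 22 − 27 = -5
x=9: ŷ = 6 + 3·9 = 33; r = 34 − 33 = 1
x=10: ŷ = 6 + 3·10 = 36; r = 41 − 36 = 5
x=12: ŷ = 6 + 3·12 = 42; r = 41 − 42 = -1
SSE = 16 + 16 + 25 + 1 + 25 + 1 = 84

SSE = 84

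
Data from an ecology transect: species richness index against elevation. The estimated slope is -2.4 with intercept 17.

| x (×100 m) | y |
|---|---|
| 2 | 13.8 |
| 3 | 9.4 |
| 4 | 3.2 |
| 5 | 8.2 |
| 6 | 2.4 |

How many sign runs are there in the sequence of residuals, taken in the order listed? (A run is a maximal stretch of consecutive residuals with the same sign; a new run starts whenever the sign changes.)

x=2: ŷ = 17 − 2.4·2 = 12.2; r = 13.8 − 12.2 = 1.6
x=3: ŷ = 17 − 2.4·3 = 9.8; r = 9.4 − 9.8 = -0.4
x=4: ŷ = 17 − 2.4·4 = 7.4; r = 3.2 − 7.4 = -4.2
x=5: ŷ = 17 − 2.4·5 = 5; r = 8.2 − 5 = 3.2
x=6: ŷ = 17 − 2.4·6 = 2.6; r = 2.4 − 2.6 = -0.2
Signs: + − − + −
Runs: +×1, −×2, +×1, −×1 → 4

4 runs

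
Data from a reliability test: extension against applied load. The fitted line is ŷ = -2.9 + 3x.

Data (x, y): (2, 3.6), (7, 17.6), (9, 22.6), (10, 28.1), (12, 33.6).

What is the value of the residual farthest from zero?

r = -1.5

x=2: ŷ = -2.9 + 3·2 = 3.1; r = 3.6 − 3.1 = 0.5
x=7: ŷ = -2.9 + 3·7 = 18.1; r = 17.6 − 18.1 = -0.5
x=9: ŷ = -2.9 + 3·9 = 24.1; r = 22.6 − 24.1 = -1.5
x=10: ŷ = -2.9 + 3·10 = 27.1; r = 28.1 − 27.1 = 1
x=12: ŷ = -2.9 + 3·12 = 33.1; r = 33.6 − 33.1 = 0.5
Largest |r| is 1.5 at x = 9, residual -1.5.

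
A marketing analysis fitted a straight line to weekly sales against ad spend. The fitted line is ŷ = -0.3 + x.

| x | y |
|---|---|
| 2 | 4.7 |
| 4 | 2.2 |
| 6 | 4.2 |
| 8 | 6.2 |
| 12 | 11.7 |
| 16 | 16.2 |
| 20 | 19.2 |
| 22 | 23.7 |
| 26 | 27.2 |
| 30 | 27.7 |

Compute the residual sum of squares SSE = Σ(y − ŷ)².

x=2: ŷ = -0.3 + 2 = 1.7; e = 4.7 − 1.7 = 3
x=4: ŷ = -0.3 + 4 = 3.7; e = 2.2 − 3.7 = -1.5
x=6: ŷ = -0.3 + 6 = 5.7; e = 4.2 − 5.7 = -1.5
x=8: ŷ = -0.3 + 8 = 7.7; e = 6.2 − 7.7 = -1.5
x=12: ŷ = -0.3 + 12 = 11.7; e = 11.7 − 11.7 = 0
x=16: ŷ = -0.3 + 16 = 15.7; e = 16.2 − 15.7 = 0.5
x=20: ŷ = -0.3 + 20 = 19.7; e = 19.2 − 19.7 = -0.5
x=22: ŷ = -0.3 + 22 = 21.7; e = 23.7 − 21.7 = 2
x=26: ŷ = -0.3 + 26 = 25.7; e = 27.2 − 25.7 = 1.5
x=30: ŷ = -0.3 + 30 = 29.7; e = 27.7 − 29.7 = -2
SSE = 9 + 2.25 + 2.25 + 2.25 + 0 + 0.25 + 0.25 + 4 + 2.25 + 4 = 26.5

SSE = 26.5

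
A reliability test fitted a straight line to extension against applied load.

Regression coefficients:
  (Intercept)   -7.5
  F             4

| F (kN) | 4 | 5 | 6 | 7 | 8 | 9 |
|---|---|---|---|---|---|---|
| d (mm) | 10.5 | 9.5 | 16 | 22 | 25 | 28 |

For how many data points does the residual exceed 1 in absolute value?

F=4: d̂ = -7.5 + 4·4 = 8.5; e = 10.5 − 8.5 = 2
F=5: d̂ = -7.5 + 4·5 = 12.5; e = 9.5 − 12.5 = -3
F=6: d̂ = -7.5 + 4·6 = 16.5; e = 16 − 16.5 = -0.5
F=7: d̂ = -7.5 + 4·7 = 20.5; e = 22 − 20.5 = 1.5
F=8: d̂ = -7.5 + 4·8 = 24.5; e = 25 − 24.5 = 0.5
F=9: d̂ = -7.5 + 4·9 = 28.5; e = 28 − 28.5 = -0.5
|e| > 1: F=4 (|e|=2), F=5 (|e|=3), F=7 (|e|=1.5) → 3

3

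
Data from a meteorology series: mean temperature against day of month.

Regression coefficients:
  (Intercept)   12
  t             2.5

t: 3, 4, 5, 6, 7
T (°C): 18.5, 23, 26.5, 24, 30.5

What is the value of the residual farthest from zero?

t=3: ŷ = 12 + 2.5·3 = 19.5; e = 18.5 − 19.5 = -1
t=4: ŷ = 12 + 2.5·4 = 22; e = 23 − 22 = 1
t=5: ŷ = 12 + 2.5·5 = 24.5; e = 26.5 − 24.5 = 2
t=6: ŷ = 12 + 2.5·6 = 27; e = 24 − 27 = -3
t=7: ŷ = 12 + 2.5·7 = 29.5; e = 30.5 − 29.5 = 1
Largest |e| is 3 at t = 6, residual -3.

e = -3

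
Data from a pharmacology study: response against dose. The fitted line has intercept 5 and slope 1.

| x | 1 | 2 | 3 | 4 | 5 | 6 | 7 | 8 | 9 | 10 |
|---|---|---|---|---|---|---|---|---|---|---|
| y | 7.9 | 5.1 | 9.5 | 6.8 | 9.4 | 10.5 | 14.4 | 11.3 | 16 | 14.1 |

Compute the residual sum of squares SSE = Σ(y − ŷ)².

x=1: ŷ = 5 + 1 = 6; r = 7.9 − 6 = 1.9
x=2: ŷ = 5 + 2 = 7; r = 5.1 − 7 = -1.9
x=3: ŷ = 5 + 3 = 8; r = 9.5 − 8 = 1.5
x=4: ŷ = 5 + 4 = 9; r = 6.8 − 9 = -2.2
x=5: ŷ = 5 + 5 = 10; r = 9.4 − 10 = -0.6
x=6: ŷ = 5 + 6 = 11; r = 10.5 − 11 = -0.5
x=7: ŷ = 5 + 7 = 12; r = 14.4 − 12 = 2.4
x=8: ŷ = 5 + 8 = 13; r = 11.3 − 13 = -1.7
x=9: ŷ = 5 + 9 = 14; r = 16 − 14 = 2
x=10: ŷ = 5 + 10 = 15; r = 14.1 − 15 = -0.9
SSE = 3.61 + 3.61 + 2.25 + 4.84 + 0.36 + 0.25 + 5.76 + 2.89 + 4 + 0.81 = 28.38

SSE = 28.38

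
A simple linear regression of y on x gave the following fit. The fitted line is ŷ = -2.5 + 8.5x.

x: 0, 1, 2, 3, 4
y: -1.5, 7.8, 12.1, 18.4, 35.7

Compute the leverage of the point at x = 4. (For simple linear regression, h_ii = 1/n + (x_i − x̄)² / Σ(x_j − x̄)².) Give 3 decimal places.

h = 0.600

x̄ = (0 + 1 + 2 + 3 + 4)/5 = 2
Σ(x − x̄)² = 4 + 1 + 0 + 1 + 4 = 10
h = 1/5 + (2)²/10 = 0.2 + 0.4 = 0.600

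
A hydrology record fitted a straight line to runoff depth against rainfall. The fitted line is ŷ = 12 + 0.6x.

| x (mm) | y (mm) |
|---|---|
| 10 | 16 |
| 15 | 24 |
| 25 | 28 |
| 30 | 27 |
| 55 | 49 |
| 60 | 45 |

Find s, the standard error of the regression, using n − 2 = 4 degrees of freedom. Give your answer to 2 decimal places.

x=10: ŷ = 12 + 0.6·10 = 18; r = 16 − 18 = -2
x=15: ŷ = 12 + 0.6·15 = 21; r = 24 − 21 = 3
x=25: ŷ = 12 + 0.6·25 = 27; r = 28 − 27 = 1
x=30: ŷ = 12 + 0.6·30 = 30; r = 27 − 30 = -3
x=55: ŷ = 12 + 0.6·55 = 45; r = 49 − 45 = 4
x=60: ŷ = 12 + 0.6·60 = 48; r = 45 − 48 = -3
SSE = 4 + 9 + 1 + 9 + 16 + 9 = 48
s = √(48/4) = √12 ≈ 3.46

s = 3.46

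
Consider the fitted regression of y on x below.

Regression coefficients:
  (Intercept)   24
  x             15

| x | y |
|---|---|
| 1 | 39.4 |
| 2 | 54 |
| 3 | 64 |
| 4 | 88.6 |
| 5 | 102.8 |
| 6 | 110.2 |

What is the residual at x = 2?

ŷ = 24 + 15·2 = 54
r = 54 − 54 = 0

r = 0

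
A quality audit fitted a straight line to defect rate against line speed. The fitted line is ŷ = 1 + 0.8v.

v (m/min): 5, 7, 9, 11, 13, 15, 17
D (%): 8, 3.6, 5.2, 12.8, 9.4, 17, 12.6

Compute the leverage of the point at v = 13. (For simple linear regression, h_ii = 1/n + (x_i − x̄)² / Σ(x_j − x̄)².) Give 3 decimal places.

h = 0.179

v̄ = (5 + 7 + 9 + 11 + 13 + 15 + 17)/7 = 11
Σ(v − v̄)² = 36 + 16 + 4 + 0 + 4 + 16 + 36 = 112
h = 1/7 + (2)²/112 = 0.142857 + 0.0357143 = 0.179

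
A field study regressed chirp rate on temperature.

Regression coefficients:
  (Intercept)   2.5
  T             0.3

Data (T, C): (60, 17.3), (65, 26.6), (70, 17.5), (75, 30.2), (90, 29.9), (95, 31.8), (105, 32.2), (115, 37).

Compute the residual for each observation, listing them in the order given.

-3.2, 4.6, -6, 5.2, 0.4, 0.8, -1.8, 0

T=60: Ĉ = 2.5 + 0.3·60 = 20.5; r = 17.3 − 20.5 = -3.2
T=65: Ĉ = 2.5 + 0.3·65 = 22; r = 26.6 − 22 = 4.6
T=70: Ĉ = 2.5 + 0.3·70 = 23.5; r = 17.5 − 23.5 = -6
T=75: Ĉ = 2.5 + 0.3·75 = 25; r = 30.2 − 25 = 5.2
T=90: Ĉ = 2.5 + 0.3·90 = 29.5; r = 29.9 − 29.5 = 0.4
T=95: Ĉ = 2.5 + 0.3·95 = 31; r = 31.8 − 31 = 0.8
T=105: Ĉ = 2.5 + 0.3·105 = 34; r = 32.2 − 34 = -1.8
T=115: Ĉ = 2.5 + 0.3·115 = 37; r = 37 − 37 = 0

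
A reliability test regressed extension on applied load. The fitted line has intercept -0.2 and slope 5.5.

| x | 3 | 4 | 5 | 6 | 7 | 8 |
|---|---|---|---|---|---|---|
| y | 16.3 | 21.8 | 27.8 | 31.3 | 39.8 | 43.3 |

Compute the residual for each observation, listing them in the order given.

x=3: ŷ = -0.2 + 5.5·3 = 16.3; e = 16.3 − 16.3 = 0
x=4: ŷ = -0.2 + 5.5·4 = 21.8; e = 21.8 − 21.8 = 0
x=5: ŷ = -0.2 + 5.5·5 = 27.3; e = 27.8 − 27.3 = 0.5
x=6: ŷ = -0.2 + 5.5·6 = 32.8; e = 31.3 − 32.8 = -1.5
x=7: ŷ = -0.2 + 5.5·7 = 38.3; e = 39.8 − 38.3 = 1.5
x=8: ŷ = -0.2 + 5.5·8 = 43.8; e = 43.3 − 43.8 = -0.5

0, 0, 0.5, -1.5, 1.5, -0.5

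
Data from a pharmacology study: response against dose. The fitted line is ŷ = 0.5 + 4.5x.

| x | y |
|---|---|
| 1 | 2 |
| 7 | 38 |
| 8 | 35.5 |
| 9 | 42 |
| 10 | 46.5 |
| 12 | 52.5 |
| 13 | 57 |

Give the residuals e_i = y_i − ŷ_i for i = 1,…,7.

-3, 6, -1, 1, 1, -2, -2

x=1: ŷ = 0.5 + 4.5·1 = 5; e = 2 − 5 = -3
x=7: ŷ = 0.5 + 4.5·7 = 32; e = 38 − 32 = 6
x=8: ŷ = 0.5 + 4.5·8 = 36.5; e = 35.5 − 36.5 = -1
x=9: ŷ = 0.5 + 4.5·9 = 41; e = 42 − 41 = 1
x=10: ŷ = 0.5 + 4.5·10 = 45.5; e = 46.5 − 45.5 = 1
x=12: ŷ = 0.5 + 4.5·12 = 54.5; e = 52.5 − 54.5 = -2
x=13: ŷ = 0.5 + 4.5·13 = 59; e = 57 − 59 = -2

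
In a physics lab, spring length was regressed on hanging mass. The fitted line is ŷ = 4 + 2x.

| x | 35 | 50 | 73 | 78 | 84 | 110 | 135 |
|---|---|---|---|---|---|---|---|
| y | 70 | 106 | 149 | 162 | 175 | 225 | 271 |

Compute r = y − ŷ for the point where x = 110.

ŷ = 4 + 2·110 = 224
r = 225 − 224 = 1

r = 1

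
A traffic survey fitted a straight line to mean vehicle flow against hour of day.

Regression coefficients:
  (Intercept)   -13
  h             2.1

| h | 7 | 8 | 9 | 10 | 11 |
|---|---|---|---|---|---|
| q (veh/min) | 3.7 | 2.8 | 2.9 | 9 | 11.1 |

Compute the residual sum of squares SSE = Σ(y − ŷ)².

h=7: q̂ = -13 + 2.1·7 = 1.7; r = 3.7 − 1.7 = 2
h=8: q̂ = -13 + 2.1·8 = 3.8; r = 2.8 − 3.8 = -1
h=9: q̂ = -13 + 2.1·9 = 5.9; r = 2.9 − 5.9 = -3
h=10: q̂ = -13 + 2.1·10 = 8; r = 9 − 8 = 1
h=11: q̂ = -13 + 2.1·11 = 10.1; r = 11.1 − 10.1 = 1
SSE = 4 + 1 + 9 + 1 + 1 = 16

SSE = 16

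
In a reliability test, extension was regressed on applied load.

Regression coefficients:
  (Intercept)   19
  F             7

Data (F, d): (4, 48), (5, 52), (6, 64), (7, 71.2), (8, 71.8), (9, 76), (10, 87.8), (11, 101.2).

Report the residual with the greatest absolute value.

r = -6

F=4: ŷ = 19 + 7·4 = 47; r = 48 − 47 = 1
F=5: ŷ = 19 + 7·5 = 54; r = 52 − 54 = -2
F=6: ŷ = 19 + 7·6 = 61; r = 64 − 61 = 3
F=7: ŷ = 19 + 7·7 = 68; r = 71.2 − 68 = 3.2
F=8: ŷ = 19 + 7·8 = 75; r = 71.8 − 75 = -3.2
F=9: ŷ = 19 + 7·9 = 82; r = 76 − 82 = -6
F=10: ŷ = 19 + 7·10 = 89; r = 87.8 − 89 = -1.2
F=11: ŷ = 19 + 7·11 = 96; r = 101.2 − 96 = 5.2
Largest |r| is 6 at F = 9, residual -6.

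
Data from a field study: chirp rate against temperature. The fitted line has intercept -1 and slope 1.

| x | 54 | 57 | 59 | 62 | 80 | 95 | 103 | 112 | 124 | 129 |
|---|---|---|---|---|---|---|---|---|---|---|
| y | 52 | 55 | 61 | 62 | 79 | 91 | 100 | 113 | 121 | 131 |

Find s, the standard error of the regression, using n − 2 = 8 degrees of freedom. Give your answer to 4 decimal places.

x=54: ŷ = -1 + 54 = 53; e = 52 − 53 = -1
x=57: ŷ = -1 + 57 = 56; e = 55 − 56 = -1
x=59: ŷ = -1 + 59 = 58; e = 61 − 58 = 3
x=62: ŷ = -1 + 62 = 61; e = 62 − 61 = 1
x=80: ŷ = -1 + 80 = 79; e = 79 − 79 = 0
x=95: ŷ = -1 + 95 = 94; e = 91 − 94 = -3
x=103: ŷ = -1 + 103 = 102; e = 100 − 102 = -2
x=112: ŷ = -1 + 112 = 111; e = 113 − 111 = 2
x=124: ŷ = -1 + 124 = 123; e = 121 − 123 = -2
x=129: ŷ = -1 + 129 = 128; e = 131 − 128 = 3
SSE = 1 + 1 + 9 + 1 + 0 + 9 + 4 + 4 + 4 + 9 = 42
s = √(42/8) = √5.25 ≈ 2.2913

s = 2.2913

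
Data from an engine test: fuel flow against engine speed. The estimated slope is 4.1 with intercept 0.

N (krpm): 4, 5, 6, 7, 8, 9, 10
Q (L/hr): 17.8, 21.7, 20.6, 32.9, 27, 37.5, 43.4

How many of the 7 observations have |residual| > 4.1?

2

N=4: ŷ = 4.1·4 = 16.4; r = 17.8 − 16.4 = 1.4
N=5: ŷ = 4.1·5 = 20.5; r = 21.7 − 20.5 = 1.2
N=6: ŷ = 4.1·6 = 24.6; r = 20.6 − 24.6 = -4
N=7: ŷ = 4.1·7 = 28.7; r = 32.9 − 28.7 = 4.2
N=8: ŷ = 4.1·8 = 32.8; r = 27 − 32.8 = -5.8
N=9: ŷ = 4.1·9 = 36.9; r = 37.5 − 36.9 = 0.6
N=10: ŷ = 4.1·10 = 41; r = 43.4 − 41 = 2.4
|r| > 4.1: N=7 (|r|=4.2), N=8 (|r|=5.8) → 2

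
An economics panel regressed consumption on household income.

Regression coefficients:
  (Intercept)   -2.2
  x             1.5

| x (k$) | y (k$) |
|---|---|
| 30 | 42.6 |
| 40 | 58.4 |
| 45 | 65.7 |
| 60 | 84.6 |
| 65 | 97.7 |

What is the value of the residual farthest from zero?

r = -3.2

x=30: ŷ = -2.2 + 1.5·30 = 42.8; r = 42.6 − 42.8 = -0.2
x=40: ŷ = -2.2 + 1.5·40 = 57.8; r = 58.4 − 57.8 = 0.6
x=45: ŷ = -2.2 + 1.5·45 = 65.3; r = 65.7 − 65.3 = 0.4
x=60: ŷ = -2.2 + 1.5·60 = 87.8; r = 84.6 − 87.8 = -3.2
x=65: ŷ = -2.2 + 1.5·65 = 95.3; r = 97.7 − 95.3 = 2.4
Largest |r| is 3.2 at x = 60, residual -3.2.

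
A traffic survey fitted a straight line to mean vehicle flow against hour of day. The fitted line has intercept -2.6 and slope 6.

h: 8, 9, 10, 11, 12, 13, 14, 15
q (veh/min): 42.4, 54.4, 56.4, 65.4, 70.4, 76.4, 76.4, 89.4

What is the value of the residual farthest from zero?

h=8: q̂ = -2.6 + 6·8 = 45.4; e = 42.4 − 45.4 = -3
h=9: q̂ = -2.6 + 6·9 = 51.4; e = 54.4 − 51.4 = 3
h=10: q̂ = -2.6 + 6·10 = 57.4; e = 56.4 − 57.4 = -1
h=11: q̂ = -2.6 + 6·11 = 63.4; e = 65.4 − 63.4 = 2
h=12: q̂ = -2.6 + 6·12 = 69.4; e = 70.4 − 69.4 = 1
h=13: q̂ = -2.6 + 6·13 = 75.4; e = 76.4 − 75.4 = 1
h=14: q̂ = -2.6 + 6·14 = 81.4; e = 76.4 − 81.4 = -5
h=15: q̂ = -2.6 + 6·15 = 87.4; e = 89.4 − 87.4 = 2
Largest |e| is 5 at h = 14, residual -5.

e = -5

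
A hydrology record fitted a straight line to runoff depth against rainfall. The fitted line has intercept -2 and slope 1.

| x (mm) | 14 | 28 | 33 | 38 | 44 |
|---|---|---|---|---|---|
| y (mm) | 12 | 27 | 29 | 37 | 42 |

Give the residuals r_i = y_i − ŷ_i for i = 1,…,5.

0, 1, -2, 1, 0

x=14: ŷ = -2 + 14 = 12; r = 12 − 12 = 0
x=28: ŷ = -2 + 28 = 26; r = 27 − 26 = 1
x=33: ŷ = -2 + 33 = 31; r = 29 − 31 = -2
x=38: ŷ = -2 + 38 = 36; r = 37 − 36 = 1
x=44: ŷ = -2 + 44 = 42; r = 42 − 42 = 0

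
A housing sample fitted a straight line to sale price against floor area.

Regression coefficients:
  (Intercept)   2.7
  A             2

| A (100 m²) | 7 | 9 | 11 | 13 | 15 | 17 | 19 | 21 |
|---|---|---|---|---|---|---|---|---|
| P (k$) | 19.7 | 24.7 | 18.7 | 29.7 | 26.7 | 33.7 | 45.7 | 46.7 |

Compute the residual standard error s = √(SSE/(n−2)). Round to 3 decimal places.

s = 4.761

A=7: P̂ = 2.7 + 2·7 = 16.7; e = 19.7 − 16.7 = 3
A=9: P̂ = 2.7 + 2·9 = 20.7; e = 24.7 − 20.7 = 4
A=11: P̂ = 2.7 + 2·11 = 24.7; e = 18.7 − 24.7 = -6
A=13: P̂ = 2.7 + 2·13 = 28.7; e = 29.7 − 28.7 = 1
A=15: P̂ = 2.7 + 2·15 = 32.7; e = 26.7 − 32.7 = -6
A=17: P̂ = 2.7 + 2·17 = 36.7; e = 33.7 − 36.7 = -3
A=19: P̂ = 2.7 + 2·19 = 40.7; e = 45.7 − 40.7 = 5
A=21: P̂ = 2.7 + 2·21 = 44.7; e = 46.7 − 44.7 = 2
SSE = 9 + 16 + 36 + 1 + 36 + 9 + 25 + 4 = 136
s = √(136/6) = √22.6667 ≈ 4.761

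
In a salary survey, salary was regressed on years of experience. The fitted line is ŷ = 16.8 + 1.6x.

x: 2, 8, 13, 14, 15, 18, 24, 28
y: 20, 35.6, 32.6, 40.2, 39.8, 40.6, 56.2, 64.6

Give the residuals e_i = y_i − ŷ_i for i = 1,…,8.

0, 6, -5, 1, -1, -5, 1, 3

x=2: ŷ = 16.8 + 1.6·2 = 20; e = 20 − 20 = 0
x=8: ŷ = 16.8 + 1.6·8 = 29.6; e = 35.6 − 29.6 = 6
x=13: ŷ = 16.8 + 1.6·13 = 37.6; e = 32.6 − 37.6 = -5
x=14: ŷ = 16.8 + 1.6·14 = 39.2; e = 40.2 − 39.2 = 1
x=15: ŷ = 16.8 + 1.6·15 = 40.8; e = 39.8 − 40.8 = -1
x=18: ŷ = 16.8 + 1.6·18 = 45.6; e = 40.6 − 45.6 = -5
x=24: ŷ = 16.8 + 1.6·24 = 55.2; e = 56.2 − 55.2 = 1
x=28: ŷ = 16.8 + 1.6·28 = 61.6; e = 64.6 − 61.6 = 3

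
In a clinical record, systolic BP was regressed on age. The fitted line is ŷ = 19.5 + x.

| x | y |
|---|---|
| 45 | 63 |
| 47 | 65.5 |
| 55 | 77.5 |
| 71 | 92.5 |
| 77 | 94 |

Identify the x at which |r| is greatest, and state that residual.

x=45: ŷ = 19.5 + 45 = 64.5; r = 63 − 64.5 = -1.5
x=47: ŷ = 19.5 + 47 = 66.5; r = 65.5 − 66.5 = -1
x=55: ŷ = 19.5 + 55 = 74.5; r = 77.5 − 74.5 = 3
x=71: ŷ = 19.5 + 71 = 90.5; r = 92.5 − 90.5 = 2
x=77: ŷ = 19.5 + 77 = 96.5; r = 94 − 96.5 = -2.5
Largest |r| is 3 at x = 55, residual 3.

x = 55, r = 3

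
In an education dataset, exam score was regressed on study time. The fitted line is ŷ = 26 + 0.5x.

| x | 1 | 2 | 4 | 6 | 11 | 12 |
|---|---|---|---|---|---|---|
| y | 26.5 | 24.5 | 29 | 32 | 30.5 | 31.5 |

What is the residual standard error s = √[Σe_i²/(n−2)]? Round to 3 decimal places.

x=1: ŷ = 26 + 0.5·1 = 26.5; e = 26.5 − 26.5 = 0
x=2: ŷ = 26 + 0.5·2 = 27; e = 24.5 − 27 = -2.5
x=4: ŷ = 26 + 0.5·4 = 28; e = 29 − 28 = 1
x=6: ŷ = 26 + 0.5·6 = 29; e = 32 − 29 = 3
x=11: ŷ = 26 + 0.5·11 = 31.5; e = 30.5 − 31.5 = -1
x=12: ŷ = 26 + 0.5·12 = 32; e = 31.5 − 32 = -0.5
SSE = 0 + 6.25 + 1 + 9 + 1 + 0.25 = 17.5
s = √(17.5/4) = √4.375 ≈ 2.092

s = 2.092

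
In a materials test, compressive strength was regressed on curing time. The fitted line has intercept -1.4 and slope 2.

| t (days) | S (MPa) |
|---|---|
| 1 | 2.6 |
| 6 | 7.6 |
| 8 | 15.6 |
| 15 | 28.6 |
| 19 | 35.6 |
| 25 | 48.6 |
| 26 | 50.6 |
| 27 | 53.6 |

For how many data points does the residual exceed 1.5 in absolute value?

2

t=1: ŷ = -1.4 + 2·1 = 0.6; r = 2.6 − 0.6 = 2
t=6: ŷ = -1.4 + 2·6 = 10.6; r = 7.6 − 10.6 = -3
t=8: ŷ = -1.4 + 2·8 = 14.6; r = 15.6 − 14.6 = 1
t=15: ŷ = -1.4 + 2·15 = 28.6; r = 28.6 − 28.6 = 0
t=19: ŷ = -1.4 + 2·19 = 36.6; r = 35.6 − 36.6 = -1
t=25: ŷ = -1.4 + 2·25 = 48.6; r = 48.6 − 48.6 = 0
t=26: ŷ = -1.4 + 2·26 = 50.6; r = 50.6 − 50.6 = 0
t=27: ŷ = -1.4 + 2·27 = 52.6; r = 53.6 − 52.6 = 1
|r| > 1.5: t=1 (|r|=2), t=6 (|r|=3) → 2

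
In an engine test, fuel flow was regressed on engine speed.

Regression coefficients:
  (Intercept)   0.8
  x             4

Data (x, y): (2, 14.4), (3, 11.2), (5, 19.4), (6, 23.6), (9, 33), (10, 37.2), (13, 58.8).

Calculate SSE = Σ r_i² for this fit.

x=2: ŷ = 0.8 + 4·2 = 8.8; r = 14.4 − 8.8 = 5.6
x=3: ŷ = 0.8 + 4·3 = 12.8; r = 11.2 − 12.8 = -1.6
x=5: ŷ = 0.8 + 4·5 = 20.8; r = 19.4 − 20.8 = -1.4
x=6: ŷ = 0.8 + 4·6 = 24.8; r = 23.6 − 24.8 = -1.2
x=9: ŷ = 0.8 + 4·9 = 36.8; r = 33 − 36.8 = -3.8
x=10: ŷ = 0.8 + 4·10 = 40.8; r = 37.2 − 40.8 = -3.6
x=13: ŷ = 0.8 + 4·13 = 52.8; r = 58.8 − 52.8 = 6
SSE = 31.36 + 2.56 + 1.96 + 1.44 + 14.44 + 12.96 + 36 = 100.72

SSE = 100.72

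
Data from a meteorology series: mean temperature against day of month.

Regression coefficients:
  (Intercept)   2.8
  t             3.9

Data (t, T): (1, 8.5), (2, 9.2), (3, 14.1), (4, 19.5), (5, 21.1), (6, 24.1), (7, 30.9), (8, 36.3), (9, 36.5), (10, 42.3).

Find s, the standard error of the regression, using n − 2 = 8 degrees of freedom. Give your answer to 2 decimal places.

s = 1.60

t=1: ŷ = 2.8 + 3.9·1 = 6.7; e = 8.5 − 6.7 = 1.8
t=2: ŷ = 2.8 + 3.9·2 = 10.6; e = 9.2 − 10.6 = -1.4
t=3: ŷ = 2.8 + 3.9·3 = 14.5; e = 14.1 − 14.5 = -0.4
t=4: ŷ = 2.8 + 3.9·4 = 18.4; e = 19.5 − 18.4 = 1.1
t=5: ŷ = 2.8 + 3.9·5 = 22.3; e = 21.1 − 22.3 = -1.2
t=6: ŷ = 2.8 + 3.9·6 = 26.2; e = 24.1 − 26.2 = -2.1
t=7: ŷ = 2.8 + 3.9·7 = 30.1; e = 30.9 − 30.1 = 0.8
t=8: ŷ = 2.8 + 3.9·8 = 34; e = 36.3 − 34 = 2.3
t=9: ŷ = 2.8 + 3.9·9 = 37.9; e = 36.5 − 37.9 = -1.4
t=10: ŷ = 2.8 + 3.9·10 = 41.8; e = 42.3 − 41.8 = 0.5
SSE = 3.24 + 1.96 + 0.16 + 1.21 + 1.44 + 4.41 + 0.64 + 5.29 + 1.96 + 0.25 = 20.56
s = √(20.56/8) = √2.57 ≈ 1.60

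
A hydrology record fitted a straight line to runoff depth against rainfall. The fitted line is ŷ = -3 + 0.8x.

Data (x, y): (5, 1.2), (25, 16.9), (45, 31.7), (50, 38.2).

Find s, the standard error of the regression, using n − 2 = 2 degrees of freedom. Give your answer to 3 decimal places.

x=5: ŷ = -3 + 0.8·5 = 1; e = 1.2 − 1 = 0.2
x=25: ŷ = -3 + 0.8·25 = 17; e = 16.9 − 17 = -0.1
x=45: ŷ = -3 + 0.8·45 = 33; e = 31.7 − 33 = -1.3
x=50: ŷ = -3 + 0.8·50 = 37; e = 38.2 − 37 = 1.2
SSE = 0.04 + 0.01 + 1.69 + 1.44 = 3.18
s = √(3.18/2) = √1.59 ≈ 1.261

s = 1.261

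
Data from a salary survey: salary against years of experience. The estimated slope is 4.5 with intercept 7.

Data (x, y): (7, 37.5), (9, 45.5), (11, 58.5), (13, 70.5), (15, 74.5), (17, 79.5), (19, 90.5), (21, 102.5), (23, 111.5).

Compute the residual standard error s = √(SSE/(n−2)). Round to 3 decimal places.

s = 2.828

x=7: ŷ = 7 + 4.5·7 = 38.5; r = 37.5 − 38.5 = -1
x=9: ŷ = 7 + 4.5·9 = 47.5; r = 45.5 − 47.5 = -2
x=11: ŷ = 7 + 4.5·11 = 56.5; r = 58.5 − 56.5 = 2
x=13: ŷ = 7 + 4.5·13 = 65.5; r = 70.5 − 65.5 = 5
x=15: ŷ = 7 + 4.5·15 = 74.5; r = 74.5 − 74.5 = 0
x=17: ŷ = 7 + 4.5·17 = 83.5; r = 79.5 − 83.5 = -4
x=19: ŷ = 7 + 4.5·19 = 92.5; r = 90.5 − 92.5 = -2
x=21: ŷ = 7 + 4.5·21 = 101.5; r = 102.5 − 101.5 = 1
x=23: ŷ = 7 + 4.5·23 = 110.5; r = 111.5 − 110.5 = 1
SSE = 1 + 4 + 4 + 25 + 0 + 16 + 4 + 1 + 1 = 56
s = √(56/7) = √8 ≈ 2.828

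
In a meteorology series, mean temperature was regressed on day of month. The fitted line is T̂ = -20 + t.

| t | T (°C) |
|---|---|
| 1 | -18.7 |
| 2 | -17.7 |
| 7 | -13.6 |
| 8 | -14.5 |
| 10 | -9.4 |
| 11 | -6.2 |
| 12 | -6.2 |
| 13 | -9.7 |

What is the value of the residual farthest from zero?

t=1: T̂ = -20 + 1 = -19; e = -18.7 − (-19) = 0.3
t=2: T̂ = -20 + 2 = -18; e = -17.7 − (-18) = 0.3
t=7: T̂ = -20 + 7 = -13; e = -13.6 − (-13) = -0.6
t=8: T̂ = -20 + 8 = -12; e = -14.5 − (-12) = -2.5
t=10: T̂ = -20 + 10 = -10; e = -9.4 − (-10) = 0.6
t=11: T̂ = -20 + 11 = -9; e = -6.2 − (-9) = 2.8
t=12: T̂ = -20 + 12 = -8; e = -6.2 − (-8) = 1.8
t=13: T̂ = -20 + 13 = -7; e = -9.7 − (-7) = -2.7
Largest |e| is 2.8 at t = 11, residual 2.8.

e = 2.8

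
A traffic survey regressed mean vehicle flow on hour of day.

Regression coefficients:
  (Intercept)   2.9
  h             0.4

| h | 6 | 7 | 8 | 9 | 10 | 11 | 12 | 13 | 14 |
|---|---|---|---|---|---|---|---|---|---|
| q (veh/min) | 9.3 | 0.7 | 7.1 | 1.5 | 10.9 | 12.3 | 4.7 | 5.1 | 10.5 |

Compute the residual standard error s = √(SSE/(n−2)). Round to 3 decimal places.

h=6: q̂ = 2.9 + 0.4·6 = 5.3; e = 9.3 − 5.3 = 4
h=7: q̂ = 2.9 + 0.4·7 = 5.7; e = 0.7 − 5.7 = -5
h=8: q̂ = 2.9 + 0.4·8 = 6.1; e = 7.1 − 6.1 = 1
h=9: q̂ = 2.9 + 0.4·9 = 6.5; e = 1.5 − 6.5 = -5
h=10: q̂ = 2.9 + 0.4·10 = 6.9; e = 10.9 − 6.9 = 4
h=11: q̂ = 2.9 + 0.4·11 = 7.3; e = 12.3 − 7.3 = 5
h=12: q̂ = 2.9 + 0.4·12 = 7.7; e = 4.7 − 7.7 = -3
h=13: q̂ = 2.9 + 0.4·13 = 8.1; e = 5.1 − 8.1 = -3
h=14: q̂ = 2.9 + 0.4·14 = 8.5; e = 10.5 − 8.5 = 2
SSE = 16 + 25 + 1 + 25 + 16 + 25 + 9 + 9 + 4 = 130
s = √(130/7) = √18.5714 ≈ 4.309

s = 4.309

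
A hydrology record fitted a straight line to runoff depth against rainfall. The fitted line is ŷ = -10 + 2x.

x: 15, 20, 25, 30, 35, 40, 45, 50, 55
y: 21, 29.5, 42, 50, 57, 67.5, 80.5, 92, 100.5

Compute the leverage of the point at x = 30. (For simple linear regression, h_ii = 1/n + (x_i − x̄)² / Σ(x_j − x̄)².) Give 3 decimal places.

h = 0.128

x̄ = (15 + 20 + 25 + 30 + 35 + 40 + 45 + 50 + 55)/9 = 35
Σ(x − x̄)² = 400 + 225 + 100 + 25 + 0 + 25 + 100 + 225 + 400 = 1500
h = 1/9 + (-5)²/1500 = 0.111111 + 0.0166667 = 0.128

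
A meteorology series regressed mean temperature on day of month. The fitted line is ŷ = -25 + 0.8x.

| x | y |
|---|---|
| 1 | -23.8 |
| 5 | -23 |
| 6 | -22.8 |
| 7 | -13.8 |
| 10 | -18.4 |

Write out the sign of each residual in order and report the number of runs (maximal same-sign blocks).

x=1: ŷ = -25 + 0.8·1 = -24.2; r = -23.8 − (-24.2) = 0.4
x=5: ŷ = -25 + 0.8·5 = -21; r = -23 − (-21) = -2
x=6: ŷ = -25 + 0.8·6 = -20.2; r = -22.8 − (-20.2) = -2.6
x=7: ŷ = -25 + 0.8·7 = -19.4; r = -13.8 − (-19.4) = 5.6
x=10: ŷ = -25 + 0.8·10 = -17; r = -18.4 − (-17) = -1.4
Signs: + − − + −
Runs: +×1, −×2, +×1, −×1 → 4

4 runs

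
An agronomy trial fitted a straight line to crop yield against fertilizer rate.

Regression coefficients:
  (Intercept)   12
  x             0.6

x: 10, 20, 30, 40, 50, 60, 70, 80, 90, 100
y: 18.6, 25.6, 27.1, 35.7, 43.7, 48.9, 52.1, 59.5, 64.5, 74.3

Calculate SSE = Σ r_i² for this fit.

SSE = 26.52

x=10: ŷ = 12 + 0.6·10 = 18; r = 18.6 − 18 = 0.6
x=20: ŷ = 12 + 0.6·20 = 24; r = 25.6 − 24 = 1.6
x=30: ŷ = 12 + 0.6·30 = 30; r = 27.1 − 30 = -2.9
x=40: ŷ = 12 + 0.6·40 = 36; r = 35.7 − 36 = -0.3
x=50: ŷ = 12 + 0.6·50 = 42; r = 43.7 − 42 = 1.7
x=60: ŷ = 12 + 0.6·60 = 48; r = 48.9 − 48 = 0.9
x=70: ŷ = 12 + 0.6·70 = 54; r = 52.1 − 54 = -1.9
x=80: ŷ = 12 + 0.6·80 = 60; r = 59.5 − 60 = -0.5
x=90: ŷ = 12 + 0.6·90 = 66; r = 64.5 − 66 = -1.5
x=100: ŷ = 12 + 0.6·100 = 72; r = 74.3 − 72 = 2.3
SSE = 0.36 + 2.56 + 8.41 + 0.09 + 2.89 + 0.81 + 3.61 + 0.25 + 2.25 + 5.29 = 26.52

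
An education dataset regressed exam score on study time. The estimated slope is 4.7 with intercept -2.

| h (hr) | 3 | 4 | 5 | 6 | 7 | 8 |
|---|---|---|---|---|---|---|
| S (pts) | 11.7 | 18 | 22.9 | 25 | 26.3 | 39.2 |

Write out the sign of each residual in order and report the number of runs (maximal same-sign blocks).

4 runs

h=3: ŷ = -2 + 4.7·3 = 12.1; r = 11.7 − 12.1 = -0.4
h=4: ŷ = -2 + 4.7·4 = 16.8; r = 18 − 16.8 = 1.2
h=5: ŷ = -2 + 4.7·5 = 21.5; r = 22.9 − 21.5 = 1.4
h=6: ŷ = -2 + 4.7·6 = 26.2; r = 25 − 26.2 = -1.2
h=7: ŷ = -2 + 4.7·7 = 30.9; r = 26.3 − 30.9 = -4.6
h=8: ŷ = -2 + 4.7·8 = 35.6; r = 39.2 − 35.6 = 3.6
Signs: − + + − − +
Runs: −×1, +×2, −×2, +×1 → 4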